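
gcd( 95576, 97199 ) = 1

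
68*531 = 36108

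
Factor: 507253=31^1 * 16363^1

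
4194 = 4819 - 625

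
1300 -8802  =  -7502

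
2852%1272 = 308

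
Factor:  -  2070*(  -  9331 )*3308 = 63894582360  =  2^3*3^2*5^1*7^1*23^1*31^1*43^1 * 827^1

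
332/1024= 83/256 = 0.32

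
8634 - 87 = 8547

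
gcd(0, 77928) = 77928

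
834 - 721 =113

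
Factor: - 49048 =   -  2^3*6131^1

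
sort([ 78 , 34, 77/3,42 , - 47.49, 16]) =[-47.49, 16, 77/3,  34 , 42,  78]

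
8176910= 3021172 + 5155738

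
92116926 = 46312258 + 45804668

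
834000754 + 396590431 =1230591185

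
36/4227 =12/1409= 0.01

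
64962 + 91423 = 156385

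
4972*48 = 238656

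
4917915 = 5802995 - 885080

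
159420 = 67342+92078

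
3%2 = 1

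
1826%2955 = 1826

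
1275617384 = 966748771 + 308868613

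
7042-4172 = 2870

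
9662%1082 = 1006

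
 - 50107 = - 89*563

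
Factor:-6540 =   -  2^2*3^1  *5^1*109^1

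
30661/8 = 3832 + 5/8 = 3832.62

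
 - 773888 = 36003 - 809891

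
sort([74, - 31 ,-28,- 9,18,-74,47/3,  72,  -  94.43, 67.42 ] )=[ - 94.43,-74,-31, - 28,-9 , 47/3 , 18, 67.42,72,74 ] 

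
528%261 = 6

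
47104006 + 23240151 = 70344157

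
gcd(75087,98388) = 27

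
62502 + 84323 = 146825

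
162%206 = 162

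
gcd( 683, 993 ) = 1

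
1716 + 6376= 8092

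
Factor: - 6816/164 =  - 2^3*3^1 * 41^(-1) * 71^1 = - 1704/41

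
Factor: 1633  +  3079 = 2^3 * 19^1*31^1 = 4712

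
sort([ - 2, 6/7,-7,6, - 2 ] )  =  [ - 7, - 2, - 2, 6/7,6 ]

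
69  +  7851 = 7920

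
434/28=15+1/2 = 15.50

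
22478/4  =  11239/2  =  5619.50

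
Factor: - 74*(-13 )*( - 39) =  - 37518 = -  2^1 * 3^1 *13^2*37^1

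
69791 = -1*(-69791 ) 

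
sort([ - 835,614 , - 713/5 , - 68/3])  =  [ -835,-713/5,-68/3, 614 ]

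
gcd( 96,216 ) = 24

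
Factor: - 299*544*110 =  - 17892160=- 2^6*5^1 *11^1*13^1 *17^1*23^1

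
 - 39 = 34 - 73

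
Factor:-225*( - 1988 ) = 2^2*3^2* 5^2*7^1 * 71^1 = 447300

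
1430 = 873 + 557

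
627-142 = 485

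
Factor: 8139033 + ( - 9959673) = -1820640 =-2^5*3^1*5^1*3793^1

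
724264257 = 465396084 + 258868173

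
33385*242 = 8079170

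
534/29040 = 89/4840 = 0.02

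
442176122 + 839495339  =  1281671461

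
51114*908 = 46411512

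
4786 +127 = 4913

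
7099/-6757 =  - 7099/6757 = - 1.05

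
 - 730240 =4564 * (  -  160)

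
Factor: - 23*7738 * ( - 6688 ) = 1190290112 = 2^6*11^1*19^1*23^1*53^1*73^1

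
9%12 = 9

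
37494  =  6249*6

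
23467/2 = 11733 + 1/2  =  11733.50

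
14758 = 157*94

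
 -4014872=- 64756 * 62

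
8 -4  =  4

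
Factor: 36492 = 2^2*3^1*3041^1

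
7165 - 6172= 993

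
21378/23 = 21378/23=929.48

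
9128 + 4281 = 13409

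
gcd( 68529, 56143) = 1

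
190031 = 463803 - 273772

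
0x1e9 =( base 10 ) 489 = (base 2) 111101001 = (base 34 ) ed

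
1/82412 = 1/82412 = 0.00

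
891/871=1 + 20/871=1.02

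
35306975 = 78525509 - 43218534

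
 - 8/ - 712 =1/89  =  0.01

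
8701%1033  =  437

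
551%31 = 24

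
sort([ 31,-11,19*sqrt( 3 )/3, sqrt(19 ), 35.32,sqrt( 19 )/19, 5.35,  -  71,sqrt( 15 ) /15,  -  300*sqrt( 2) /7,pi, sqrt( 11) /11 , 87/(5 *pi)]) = [ - 71, - 300*sqrt( 2 ) /7, -11,sqrt( 19)/19,sqrt(15 ) /15, sqrt(11 ) /11, pi , sqrt(19 ),5.35, 87/(5*pi),19*sqrt(3 )/3, 31, 35.32 ] 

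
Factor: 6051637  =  79^1*76603^1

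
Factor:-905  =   - 5^1*181^1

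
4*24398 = 97592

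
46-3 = 43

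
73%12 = 1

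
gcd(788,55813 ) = 1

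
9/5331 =3/1777  =  0.00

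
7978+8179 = 16157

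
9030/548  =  16  +  131/274= 16.48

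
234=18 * 13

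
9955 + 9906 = 19861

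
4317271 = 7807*553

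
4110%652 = 198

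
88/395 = 88/395 = 0.22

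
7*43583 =305081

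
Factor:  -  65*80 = -2^4 * 5^2 * 13^1 = -5200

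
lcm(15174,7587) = 15174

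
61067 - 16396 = 44671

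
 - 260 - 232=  - 492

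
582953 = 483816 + 99137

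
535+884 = 1419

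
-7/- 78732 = 7/78732 =0.00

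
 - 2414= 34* ( - 71)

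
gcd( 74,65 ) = 1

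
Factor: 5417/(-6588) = -2^(-2)*3^( - 3)*61^(-1)*5417^1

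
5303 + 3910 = 9213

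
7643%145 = 103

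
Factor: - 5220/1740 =-3^1 = - 3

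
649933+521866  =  1171799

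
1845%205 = 0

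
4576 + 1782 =6358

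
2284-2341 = -57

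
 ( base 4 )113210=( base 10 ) 1508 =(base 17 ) 53c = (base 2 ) 10111100100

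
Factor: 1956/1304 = 3/2 = 2^(  -  1)*3^1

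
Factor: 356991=3^1* 19^1*6263^1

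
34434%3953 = 2810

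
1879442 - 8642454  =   - 6763012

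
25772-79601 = - 53829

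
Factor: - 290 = -2^1*5^1 * 29^1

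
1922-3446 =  - 1524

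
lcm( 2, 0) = 0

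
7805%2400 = 605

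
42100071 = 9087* 4633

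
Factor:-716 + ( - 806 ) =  - 1522 = -2^1*761^1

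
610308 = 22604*27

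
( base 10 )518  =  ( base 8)1006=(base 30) H8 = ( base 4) 20012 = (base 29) hp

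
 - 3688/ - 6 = 1844/3 = 614.67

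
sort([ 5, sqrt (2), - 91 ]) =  [ - 91,  sqrt( 2 ),5]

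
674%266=142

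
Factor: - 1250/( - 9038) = 625/4519 = 5^4*4519^( - 1 )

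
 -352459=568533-920992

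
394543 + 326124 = 720667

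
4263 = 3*1421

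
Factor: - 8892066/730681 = - 2^1*3^1*7^( - 1) * 104383^( - 1)*1482011^1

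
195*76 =14820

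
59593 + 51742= 111335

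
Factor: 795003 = 3^1 * 11^1*24091^1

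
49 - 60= - 11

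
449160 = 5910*76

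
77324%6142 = 3620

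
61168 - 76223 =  - 15055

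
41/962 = 41/962 = 0.04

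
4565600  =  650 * 7024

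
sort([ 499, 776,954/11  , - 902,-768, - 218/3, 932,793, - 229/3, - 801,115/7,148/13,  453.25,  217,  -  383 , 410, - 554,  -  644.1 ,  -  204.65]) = [-902,-801, - 768, - 644.1,  -  554,  -  383, - 204.65,-229/3, -218/3 , 148/13, 115/7,954/11,217, 410, 453.25, 499,776, 793, 932 ]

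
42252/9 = 14084/3 = 4694.67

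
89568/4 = 22392= 22392.00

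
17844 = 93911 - 76067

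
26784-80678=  - 53894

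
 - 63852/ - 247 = 63852/247= 258.51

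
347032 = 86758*4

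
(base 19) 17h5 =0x25F2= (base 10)9714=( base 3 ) 111022210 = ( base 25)fde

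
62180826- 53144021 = 9036805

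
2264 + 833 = 3097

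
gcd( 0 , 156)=156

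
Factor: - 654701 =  - 654701^1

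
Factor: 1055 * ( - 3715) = -3919325 =- 5^2*211^1*743^1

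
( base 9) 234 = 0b11000001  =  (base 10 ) 193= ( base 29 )6J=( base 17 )b6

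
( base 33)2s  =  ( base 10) 94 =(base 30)34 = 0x5E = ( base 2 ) 1011110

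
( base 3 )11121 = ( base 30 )44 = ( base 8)174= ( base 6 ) 324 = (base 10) 124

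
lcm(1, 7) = 7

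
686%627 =59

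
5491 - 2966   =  2525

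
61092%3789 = 468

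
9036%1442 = 384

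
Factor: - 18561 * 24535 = - 455394135 = - 3^1*5^1* 7^1*  23^1*269^1*701^1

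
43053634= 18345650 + 24707984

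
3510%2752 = 758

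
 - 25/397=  - 1 + 372/397 = - 0.06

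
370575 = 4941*75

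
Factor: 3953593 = 7^1*47^1*61^1*197^1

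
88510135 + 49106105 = 137616240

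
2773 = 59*47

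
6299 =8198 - 1899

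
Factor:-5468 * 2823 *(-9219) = 142305995916 = 2^2*3^2*7^1*439^1*941^1*1367^1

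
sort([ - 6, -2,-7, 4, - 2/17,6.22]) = [-7, - 6, - 2, - 2/17,4,6.22 ] 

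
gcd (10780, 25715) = 5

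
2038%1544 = 494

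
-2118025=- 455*4655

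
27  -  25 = 2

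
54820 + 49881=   104701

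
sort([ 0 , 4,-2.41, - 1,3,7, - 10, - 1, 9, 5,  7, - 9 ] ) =[ - 10, -9,- 2.41, - 1, -1, 0, 3,4,5, 7, 7,9 ]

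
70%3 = 1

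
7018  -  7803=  - 785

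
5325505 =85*62653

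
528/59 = 8 + 56/59 = 8.95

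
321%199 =122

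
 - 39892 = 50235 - 90127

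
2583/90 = 287/10 = 28.70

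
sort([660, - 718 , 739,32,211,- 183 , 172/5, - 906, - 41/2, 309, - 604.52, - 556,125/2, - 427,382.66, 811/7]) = [ - 906, - 718, - 604.52, - 556 , - 427, - 183, - 41/2, 32,172/5,125/2, 811/7,211, 309,382.66, 660,739]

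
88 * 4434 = 390192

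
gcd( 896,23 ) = 1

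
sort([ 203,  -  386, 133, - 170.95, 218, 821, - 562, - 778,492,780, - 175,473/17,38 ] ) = [- 778, - 562, - 386, - 175, - 170.95, 473/17,38,133,203, 218,492,780  ,  821]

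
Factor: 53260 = 2^2*5^1*2663^1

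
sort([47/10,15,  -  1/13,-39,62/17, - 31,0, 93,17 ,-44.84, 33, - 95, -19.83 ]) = [ -95,-44.84, -39,-31, - 19.83,-1/13,0,62/17, 47/10,15,17,33,93 ]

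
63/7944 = 21/2648 = 0.01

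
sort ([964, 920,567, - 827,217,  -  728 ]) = [ - 827, - 728, 217, 567, 920, 964 ]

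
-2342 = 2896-5238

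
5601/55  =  101 + 46/55 =101.84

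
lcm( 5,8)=40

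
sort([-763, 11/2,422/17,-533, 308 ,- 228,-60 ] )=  [ - 763, - 533,-228, - 60, 11/2,422/17,308 ] 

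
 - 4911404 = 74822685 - 79734089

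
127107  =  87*1461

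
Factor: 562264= 2^3*67^1 * 1049^1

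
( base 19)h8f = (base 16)18A0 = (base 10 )6304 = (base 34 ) 5fe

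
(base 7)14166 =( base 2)111100011110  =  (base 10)3870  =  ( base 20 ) 9DA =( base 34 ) 3BS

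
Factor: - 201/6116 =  - 2^( - 2)*3^1*11^( - 1 )*67^1*139^( - 1 )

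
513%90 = 63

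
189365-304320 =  - 114955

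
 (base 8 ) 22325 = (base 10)9429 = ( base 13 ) 43a4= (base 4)2103111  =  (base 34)85B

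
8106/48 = 168+ 7/8 = 168.88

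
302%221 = 81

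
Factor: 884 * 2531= 2237404  =  2^2 * 13^1 *17^1*2531^1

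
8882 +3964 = 12846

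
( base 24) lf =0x207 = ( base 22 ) 11D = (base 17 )1D9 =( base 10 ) 519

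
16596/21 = 5532/7=790.29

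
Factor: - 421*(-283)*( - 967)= - 115211281 = - 283^1*421^1*967^1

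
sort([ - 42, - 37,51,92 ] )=[ - 42, - 37 , 51, 92]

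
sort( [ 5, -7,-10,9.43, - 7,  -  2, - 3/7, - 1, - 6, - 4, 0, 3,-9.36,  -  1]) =[ - 10,-9.36,-7,-7, - 6, - 4, - 2, -1,-1,  -  3/7, 0,  3, 5 , 9.43]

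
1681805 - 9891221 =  - 8209416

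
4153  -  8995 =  - 4842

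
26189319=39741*659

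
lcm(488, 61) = 488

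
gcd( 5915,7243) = 1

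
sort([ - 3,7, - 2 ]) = [ - 3, - 2, 7]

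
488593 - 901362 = -412769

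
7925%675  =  500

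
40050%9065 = 3790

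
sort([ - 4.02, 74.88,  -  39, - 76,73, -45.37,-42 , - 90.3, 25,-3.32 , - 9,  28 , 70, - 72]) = [ - 90.3, - 76, -72,-45.37, - 42 , - 39, - 9, - 4.02,-3.32, 25, 28,70,  73, 74.88]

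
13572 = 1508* 9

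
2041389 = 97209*21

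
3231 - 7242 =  - 4011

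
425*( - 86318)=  - 36685150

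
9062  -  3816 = 5246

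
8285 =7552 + 733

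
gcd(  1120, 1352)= 8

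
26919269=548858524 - 521939255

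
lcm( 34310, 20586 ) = 102930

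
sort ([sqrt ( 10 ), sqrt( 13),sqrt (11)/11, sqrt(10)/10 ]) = [ sqrt(  11) /11,sqrt (10 )/10, sqrt(10), sqrt(13)]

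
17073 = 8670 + 8403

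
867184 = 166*5224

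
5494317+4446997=9941314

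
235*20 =4700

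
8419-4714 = 3705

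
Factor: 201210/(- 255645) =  - 2^1* 3^( - 1 )*13^(  -  1 )*23^( - 1)*353^1 = - 706/897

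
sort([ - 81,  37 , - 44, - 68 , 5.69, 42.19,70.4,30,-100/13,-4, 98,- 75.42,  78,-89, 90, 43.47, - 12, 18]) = [  -  89, - 81,- 75.42 ,-68, - 44,-12, -100/13,-4, 5.69, 18, 30, 37, 42.19,43.47, 70.4,  78, 90,98 ] 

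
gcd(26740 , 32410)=70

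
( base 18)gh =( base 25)C5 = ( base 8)461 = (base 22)dj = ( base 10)305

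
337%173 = 164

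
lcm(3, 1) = 3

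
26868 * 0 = 0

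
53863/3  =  17954 + 1/3  =  17954.33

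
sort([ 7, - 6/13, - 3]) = [ - 3, - 6/13,7 ]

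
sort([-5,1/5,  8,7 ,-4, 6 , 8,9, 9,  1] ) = [-5,-4,1/5,1,6, 7, 8,8,9 , 9 ] 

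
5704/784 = 713/98=7.28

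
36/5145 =12/1715 = 0.01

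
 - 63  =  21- 84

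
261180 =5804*45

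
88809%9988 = 8905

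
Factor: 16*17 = 2^4*17^1 = 272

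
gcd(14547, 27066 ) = 39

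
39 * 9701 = 378339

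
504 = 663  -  159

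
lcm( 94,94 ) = 94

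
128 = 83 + 45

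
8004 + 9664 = 17668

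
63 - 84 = -21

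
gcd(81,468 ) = 9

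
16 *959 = 15344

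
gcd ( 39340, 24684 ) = 4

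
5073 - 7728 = - 2655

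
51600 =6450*8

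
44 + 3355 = 3399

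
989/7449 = 989/7449 = 0.13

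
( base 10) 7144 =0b1101111101000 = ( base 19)10F0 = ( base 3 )100210121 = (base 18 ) 140G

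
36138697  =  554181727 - 518043030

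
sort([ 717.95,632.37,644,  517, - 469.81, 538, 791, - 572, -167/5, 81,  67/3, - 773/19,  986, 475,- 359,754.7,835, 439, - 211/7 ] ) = [ - 572, - 469.81 , -359,  -  773/19,-167/5,-211/7,  67/3, 81 , 439,475, 517,538 , 632.37, 644,717.95,754.7, 791,835,986 ]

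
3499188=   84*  41657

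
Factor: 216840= 2^3*3^1*5^1*13^1*139^1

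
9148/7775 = 1 + 1373/7775 = 1.18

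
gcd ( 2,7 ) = 1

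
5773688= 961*6008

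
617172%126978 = 109260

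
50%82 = 50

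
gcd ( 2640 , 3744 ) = 48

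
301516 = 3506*86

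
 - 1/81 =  -1 + 80/81  =  - 0.01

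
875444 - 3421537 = - 2546093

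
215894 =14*15421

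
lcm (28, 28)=28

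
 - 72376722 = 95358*( - 759 )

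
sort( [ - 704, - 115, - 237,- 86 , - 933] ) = [ - 933, - 704,  -  237, - 115 ,  -  86 ] 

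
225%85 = 55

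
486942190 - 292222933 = 194719257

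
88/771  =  88/771 = 0.11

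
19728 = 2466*8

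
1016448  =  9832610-8816162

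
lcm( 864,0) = 0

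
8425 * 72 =606600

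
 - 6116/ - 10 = 611 + 3/5= 611.60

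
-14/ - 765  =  14/765 = 0.02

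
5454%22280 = 5454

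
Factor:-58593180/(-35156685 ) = 2^2*976553^1*2343779^ (-1 ) =3906212/2343779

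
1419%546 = 327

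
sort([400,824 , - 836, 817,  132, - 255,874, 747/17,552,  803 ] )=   [ - 836, -255, 747/17,132, 400,552, 803, 817 , 824, 874]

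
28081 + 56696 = 84777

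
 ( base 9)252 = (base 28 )7D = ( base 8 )321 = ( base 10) 209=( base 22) 9B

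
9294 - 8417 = 877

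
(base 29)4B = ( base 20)67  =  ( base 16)7f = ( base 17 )78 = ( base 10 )127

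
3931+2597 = 6528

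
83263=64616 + 18647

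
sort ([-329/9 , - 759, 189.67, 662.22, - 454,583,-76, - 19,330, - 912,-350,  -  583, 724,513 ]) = [  -  912, -759, - 583,  -  454,-350,-76, - 329/9 , - 19, 189.67, 330, 513 , 583,662.22,724] 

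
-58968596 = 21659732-80628328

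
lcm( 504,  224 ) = 2016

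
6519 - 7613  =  - 1094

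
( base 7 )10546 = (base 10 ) 2680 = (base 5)41210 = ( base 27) 3I7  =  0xA78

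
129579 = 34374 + 95205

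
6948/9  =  772 =772.00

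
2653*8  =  21224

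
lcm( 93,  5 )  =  465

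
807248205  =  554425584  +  252822621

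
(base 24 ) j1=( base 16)1c9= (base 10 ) 457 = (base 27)gp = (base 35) D2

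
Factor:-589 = -19^1 * 31^1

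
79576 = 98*812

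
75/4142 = 75/4142 = 0.02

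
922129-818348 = 103781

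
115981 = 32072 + 83909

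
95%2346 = 95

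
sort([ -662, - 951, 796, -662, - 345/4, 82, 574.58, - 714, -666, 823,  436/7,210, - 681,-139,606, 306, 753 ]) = [  -  951,- 714 , - 681,-666, - 662, -662, - 139, -345/4, 436/7,82,210,  306, 574.58, 606  ,  753, 796, 823] 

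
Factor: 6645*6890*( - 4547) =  - 2^1*3^1*5^2*13^1*53^1*443^1*4547^1 = - 208180075350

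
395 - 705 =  - 310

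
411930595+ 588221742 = 1000152337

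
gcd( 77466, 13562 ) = 2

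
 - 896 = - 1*896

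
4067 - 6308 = - 2241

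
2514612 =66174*38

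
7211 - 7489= - 278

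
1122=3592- 2470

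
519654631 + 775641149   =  1295295780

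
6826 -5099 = 1727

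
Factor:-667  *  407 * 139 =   -  37734191 =- 11^1*23^1*29^1*37^1 * 139^1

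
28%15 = 13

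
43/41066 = 43/41066=0.00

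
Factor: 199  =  199^1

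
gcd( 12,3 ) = 3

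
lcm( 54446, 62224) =435568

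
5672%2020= 1632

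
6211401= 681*9121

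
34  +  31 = 65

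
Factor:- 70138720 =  - 2^5*5^1*283^1*1549^1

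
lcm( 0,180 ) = 0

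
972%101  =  63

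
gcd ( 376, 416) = 8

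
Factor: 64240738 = 2^1*32120369^1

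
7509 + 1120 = 8629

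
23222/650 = 35 + 236/325 = 35.73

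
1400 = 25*56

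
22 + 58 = 80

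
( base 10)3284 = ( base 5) 101114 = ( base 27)4DH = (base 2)110011010100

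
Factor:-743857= - 43^1*17299^1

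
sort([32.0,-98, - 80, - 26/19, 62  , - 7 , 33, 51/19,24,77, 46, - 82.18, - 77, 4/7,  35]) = [  -  98,-82.18, - 80,-77,-7,  -  26/19, 4/7,51/19, 24, 32.0,33, 35,46,  62 , 77 ] 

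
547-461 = 86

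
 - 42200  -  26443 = -68643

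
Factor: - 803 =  - 11^1 * 73^1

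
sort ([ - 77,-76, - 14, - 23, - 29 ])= [ - 77, - 76, - 29, - 23 ,-14] 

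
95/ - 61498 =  - 1 + 61403/61498 =- 0.00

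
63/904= 63/904 = 0.07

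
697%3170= 697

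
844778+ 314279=1159057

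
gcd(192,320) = 64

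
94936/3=31645 + 1/3 = 31645.33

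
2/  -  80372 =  - 1/40186= - 0.00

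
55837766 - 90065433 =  - 34227667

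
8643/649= 13 + 206/649=13.32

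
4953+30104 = 35057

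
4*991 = 3964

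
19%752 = 19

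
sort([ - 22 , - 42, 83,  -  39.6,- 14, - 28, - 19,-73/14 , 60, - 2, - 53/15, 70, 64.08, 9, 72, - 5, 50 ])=[ - 42, - 39.6, - 28, - 22, - 19, - 14, - 73/14, - 5, -53/15, - 2, 9,50,60, 64.08, 70, 72 , 83] 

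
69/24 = 23/8 = 2.88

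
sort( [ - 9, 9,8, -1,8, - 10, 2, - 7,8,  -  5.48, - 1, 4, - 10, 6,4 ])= [ - 10,-10, - 9, - 7, - 5.48,  -  1, - 1,2,4, 4,6,8, 8 , 8,  9]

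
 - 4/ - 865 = 4/865 = 0.00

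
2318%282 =62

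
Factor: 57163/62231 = 13^( - 1)*4787^( - 1)*57163^1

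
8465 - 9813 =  - 1348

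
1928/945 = 2 + 38/945 = 2.04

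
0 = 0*4152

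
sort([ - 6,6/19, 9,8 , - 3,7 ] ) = [ - 6, - 3, 6/19,7 , 8, 9]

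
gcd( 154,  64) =2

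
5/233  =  5/233 = 0.02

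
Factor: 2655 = 3^2*5^1*59^1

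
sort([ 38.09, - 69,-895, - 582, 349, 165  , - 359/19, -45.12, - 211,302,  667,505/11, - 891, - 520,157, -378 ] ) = [  -  895, - 891, - 582, - 520, - 378, - 211, - 69,-45.12, -359/19, 38.09,505/11, 157, 165,302 , 349, 667 ] 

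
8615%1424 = 71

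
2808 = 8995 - 6187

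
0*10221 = 0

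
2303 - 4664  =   - 2361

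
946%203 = 134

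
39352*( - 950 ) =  - 37384400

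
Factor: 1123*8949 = 3^1*19^1*157^1*1123^1 = 10049727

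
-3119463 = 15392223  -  18511686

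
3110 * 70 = 217700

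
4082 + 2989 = 7071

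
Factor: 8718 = 2^1*3^1*1453^1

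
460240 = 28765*16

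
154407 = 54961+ 99446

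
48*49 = 2352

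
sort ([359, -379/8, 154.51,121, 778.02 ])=[ - 379/8,  121, 154.51, 359,  778.02] 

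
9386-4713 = 4673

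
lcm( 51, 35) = 1785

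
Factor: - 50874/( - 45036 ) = 61/54 = 2^( - 1)*3^( - 3)*61^1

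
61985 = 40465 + 21520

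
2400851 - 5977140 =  -3576289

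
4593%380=33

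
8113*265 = 2149945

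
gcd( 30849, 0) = 30849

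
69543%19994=9561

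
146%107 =39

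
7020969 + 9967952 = 16988921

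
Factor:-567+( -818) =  - 5^1*277^1   =  -1385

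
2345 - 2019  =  326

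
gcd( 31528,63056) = 31528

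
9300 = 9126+174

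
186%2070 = 186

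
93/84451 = 93/84451 = 0.00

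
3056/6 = 1528/3 = 509.33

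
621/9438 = 207/3146 = 0.07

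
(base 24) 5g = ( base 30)4G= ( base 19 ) 73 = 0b10001000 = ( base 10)136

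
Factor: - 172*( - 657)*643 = 72661572 = 2^2*3^2*43^1*73^1*643^1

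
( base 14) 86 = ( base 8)166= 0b1110110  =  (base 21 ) 5d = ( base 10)118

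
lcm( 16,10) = 80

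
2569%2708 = 2569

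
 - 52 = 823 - 875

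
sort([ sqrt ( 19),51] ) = [ sqrt(19),51] 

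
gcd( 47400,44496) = 24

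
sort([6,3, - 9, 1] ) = [ - 9, 1, 3 , 6 ] 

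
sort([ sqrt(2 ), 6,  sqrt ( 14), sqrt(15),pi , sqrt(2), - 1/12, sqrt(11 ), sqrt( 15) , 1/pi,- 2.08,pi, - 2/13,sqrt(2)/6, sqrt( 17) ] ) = [ -2.08, - 2/13, - 1/12,sqrt(2)/6, 1/pi, sqrt ( 2), sqrt( 2), pi, pi,sqrt (11),sqrt( 14), sqrt( 15 ), sqrt(15), sqrt(17 ), 6 ] 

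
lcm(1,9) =9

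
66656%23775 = 19106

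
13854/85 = 13854/85 = 162.99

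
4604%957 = 776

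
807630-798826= 8804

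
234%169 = 65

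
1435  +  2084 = 3519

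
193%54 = 31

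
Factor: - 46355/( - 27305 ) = 43^( - 1)*73^1= 73/43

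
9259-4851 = 4408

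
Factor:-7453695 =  - 3^1*5^1*496913^1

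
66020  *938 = 61926760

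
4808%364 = 76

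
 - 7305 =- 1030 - 6275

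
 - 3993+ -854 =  - 4847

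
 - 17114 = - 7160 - 9954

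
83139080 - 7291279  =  75847801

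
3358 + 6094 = 9452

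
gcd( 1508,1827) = 29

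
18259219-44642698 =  - 26383479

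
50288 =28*1796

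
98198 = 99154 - 956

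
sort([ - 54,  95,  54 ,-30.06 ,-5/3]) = [  -  54, - 30.06, - 5/3 , 54, 95 ] 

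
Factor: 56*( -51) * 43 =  - 122808  =  - 2^3*3^1*7^1* 17^1 *43^1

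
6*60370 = 362220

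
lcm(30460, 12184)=60920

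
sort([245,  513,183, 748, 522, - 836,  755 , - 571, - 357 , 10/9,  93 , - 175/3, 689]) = [ - 836, - 571, - 357  , - 175/3, 10/9,93, 183, 245, 513,  522,689,  748 , 755]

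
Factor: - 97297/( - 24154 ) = 2^( -1 ) * 13^(  -  1) * 149^1*653^1 * 929^(-1)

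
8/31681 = 8/31681 = 0.00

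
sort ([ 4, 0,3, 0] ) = [ 0, 0,  3 , 4]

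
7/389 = 7/389=0.02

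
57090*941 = 53721690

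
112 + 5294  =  5406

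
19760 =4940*4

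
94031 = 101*931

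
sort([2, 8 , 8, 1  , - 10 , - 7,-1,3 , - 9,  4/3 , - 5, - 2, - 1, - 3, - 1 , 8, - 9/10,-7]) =[  -  10, - 9,-7, - 7, - 5, - 3 , - 2, - 1 , - 1, - 1, - 9/10,1,4/3,2,  3, 8,  8 , 8]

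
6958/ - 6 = - 3479/3= - 1159.67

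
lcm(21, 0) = 0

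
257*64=16448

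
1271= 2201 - 930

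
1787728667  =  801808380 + 985920287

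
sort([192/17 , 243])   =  [192/17,243 ]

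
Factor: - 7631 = -13^1*587^1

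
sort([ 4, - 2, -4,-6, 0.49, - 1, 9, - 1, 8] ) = [-6,-4 , - 2, -1, -1, 0.49,4,8, 9] 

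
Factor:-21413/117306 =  - 23/126 =-  2^( - 1 )*3^( -2 ) * 7^( - 1)*23^1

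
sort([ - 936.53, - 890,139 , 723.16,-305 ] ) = [ - 936.53, - 890, -305,139,723.16 ]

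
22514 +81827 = 104341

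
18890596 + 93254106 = 112144702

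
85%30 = 25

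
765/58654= 765/58654 = 0.01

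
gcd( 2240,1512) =56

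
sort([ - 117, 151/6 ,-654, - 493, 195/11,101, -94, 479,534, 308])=[ - 654,-493, - 117,- 94, 195/11, 151/6, 101,308, 479, 534] 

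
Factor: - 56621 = -41^1*1381^1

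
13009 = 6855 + 6154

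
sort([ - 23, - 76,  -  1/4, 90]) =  [ - 76, - 23, - 1/4, 90]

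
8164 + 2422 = 10586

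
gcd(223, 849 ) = 1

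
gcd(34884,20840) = 4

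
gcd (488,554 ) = 2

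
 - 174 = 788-962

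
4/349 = 4/349 = 0.01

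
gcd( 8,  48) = 8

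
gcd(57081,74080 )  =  1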